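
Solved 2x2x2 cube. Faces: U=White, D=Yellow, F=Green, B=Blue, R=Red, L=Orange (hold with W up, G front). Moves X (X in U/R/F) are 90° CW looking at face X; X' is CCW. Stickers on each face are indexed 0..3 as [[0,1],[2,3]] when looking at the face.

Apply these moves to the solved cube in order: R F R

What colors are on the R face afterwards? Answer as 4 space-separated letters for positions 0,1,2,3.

Answer: G W R R

Derivation:
After move 1 (R): R=RRRR U=WGWG F=GYGY D=YBYB B=WBWB
After move 2 (F): F=GGYY U=WGOO R=WRGR D=RRYB L=OYOB
After move 3 (R): R=GWRR U=WGOY F=GRYB D=RWYW B=OBGB
Query: R face = GWRR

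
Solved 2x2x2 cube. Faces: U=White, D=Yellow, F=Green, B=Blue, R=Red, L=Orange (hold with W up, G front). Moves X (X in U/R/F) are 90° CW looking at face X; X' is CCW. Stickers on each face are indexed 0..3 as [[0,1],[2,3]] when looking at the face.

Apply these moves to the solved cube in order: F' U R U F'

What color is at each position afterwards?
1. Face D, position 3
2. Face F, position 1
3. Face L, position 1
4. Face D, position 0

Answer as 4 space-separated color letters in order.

After move 1 (F'): F=GGGG U=WWRR R=YRYR D=OOYY L=OWOW
After move 2 (U): U=RWRW F=YRGG R=BBYR B=OWBB L=GGOW
After move 3 (R): R=YBRB U=RRRG F=YOGY D=OBYO B=WWWB
After move 4 (U): U=RRGR F=YBGY R=WWRB B=GGWB L=YOOW
After move 5 (F'): F=BYYG U=RRWR R=BWOB D=OWYO L=YROG
Query 1: D[3] = O
Query 2: F[1] = Y
Query 3: L[1] = R
Query 4: D[0] = O

Answer: O Y R O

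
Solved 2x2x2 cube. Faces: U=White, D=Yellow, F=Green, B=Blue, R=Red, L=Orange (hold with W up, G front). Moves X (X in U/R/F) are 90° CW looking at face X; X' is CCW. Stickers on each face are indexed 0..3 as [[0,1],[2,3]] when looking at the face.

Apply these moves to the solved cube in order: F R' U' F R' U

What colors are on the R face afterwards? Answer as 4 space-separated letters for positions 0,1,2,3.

After move 1 (F): F=GGGG U=WWOO R=WRWR D=RRYY L=OYOY
After move 2 (R'): R=RRWW U=WBOB F=GWGO D=RGYG B=YBRB
After move 3 (U'): U=BBWO F=OYGO R=GWWW B=RRRB L=YBOY
After move 4 (F): F=GOOY U=BBYB R=WWOW D=WGYG L=YROG
After move 5 (R'): R=WWWO U=BRYR F=GBOB D=WOYY B=GRGB
After move 6 (U): U=YBRR F=WWOB R=GRWO B=YRGB L=GBOG
Query: R face = GRWO

Answer: G R W O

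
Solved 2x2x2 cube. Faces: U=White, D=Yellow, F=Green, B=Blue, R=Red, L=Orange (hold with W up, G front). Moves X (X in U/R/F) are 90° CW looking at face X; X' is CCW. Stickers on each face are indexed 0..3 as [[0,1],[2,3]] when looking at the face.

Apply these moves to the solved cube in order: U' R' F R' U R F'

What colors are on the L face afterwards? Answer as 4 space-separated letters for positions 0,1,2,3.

After move 1 (U'): U=WWWW F=OOGG R=GGRR B=RRBB L=BBOO
After move 2 (R'): R=GRGR U=WBWR F=OWGW D=YOYG B=YRYB
After move 3 (F): F=GOWW U=WBOB R=WRRR D=GGYG L=BYOO
After move 4 (R'): R=RRWR U=WYOY F=GBWB D=GOYW B=GRGB
After move 5 (U): U=OWYY F=RRWB R=GRWR B=BYGB L=GBOO
After move 6 (R): R=WGRR U=ORYB F=ROWW D=GGYB B=YYWB
After move 7 (F'): F=OWRW U=ORWR R=GGGR D=BOYB L=GBOY
Query: L face = GBOY

Answer: G B O Y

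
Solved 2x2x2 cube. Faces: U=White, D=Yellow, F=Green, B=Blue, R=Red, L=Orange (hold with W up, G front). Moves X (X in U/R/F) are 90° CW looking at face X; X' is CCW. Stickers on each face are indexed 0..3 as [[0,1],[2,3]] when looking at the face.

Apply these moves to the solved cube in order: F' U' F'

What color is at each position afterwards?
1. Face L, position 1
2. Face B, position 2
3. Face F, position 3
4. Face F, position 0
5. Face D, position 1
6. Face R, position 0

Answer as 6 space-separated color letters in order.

After move 1 (F'): F=GGGG U=WWRR R=YRYR D=OOYY L=OWOW
After move 2 (U'): U=WRWR F=OWGG R=GGYR B=YRBB L=BBOW
After move 3 (F'): F=WGOG U=WRGY R=OGOR D=BWYY L=BROW
Query 1: L[1] = R
Query 2: B[2] = B
Query 3: F[3] = G
Query 4: F[0] = W
Query 5: D[1] = W
Query 6: R[0] = O

Answer: R B G W W O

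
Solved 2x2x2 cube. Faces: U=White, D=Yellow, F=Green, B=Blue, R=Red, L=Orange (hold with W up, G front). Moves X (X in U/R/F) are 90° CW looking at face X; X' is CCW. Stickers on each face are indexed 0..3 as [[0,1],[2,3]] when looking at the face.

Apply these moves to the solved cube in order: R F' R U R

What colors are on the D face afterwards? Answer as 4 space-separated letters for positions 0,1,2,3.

Answer: O G Y O

Derivation:
After move 1 (R): R=RRRR U=WGWG F=GYGY D=YBYB B=WBWB
After move 2 (F'): F=YYGG U=WGRR R=BRYR D=OOYB L=OGOW
After move 3 (R): R=YBRR U=WYRG F=YOGB D=OWYW B=RBGB
After move 4 (U): U=RWGY F=YBGB R=RBRR B=OGGB L=YOOW
After move 5 (R): R=RRRB U=RBGB F=YWGW D=OGYO B=YGWB
Query: D face = OGYO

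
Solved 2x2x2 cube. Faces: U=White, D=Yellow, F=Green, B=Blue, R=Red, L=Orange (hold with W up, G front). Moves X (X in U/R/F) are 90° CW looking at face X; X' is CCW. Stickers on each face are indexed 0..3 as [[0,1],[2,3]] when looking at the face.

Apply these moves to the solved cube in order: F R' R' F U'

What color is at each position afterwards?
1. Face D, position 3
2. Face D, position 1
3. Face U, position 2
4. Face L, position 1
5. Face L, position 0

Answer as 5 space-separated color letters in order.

Answer: O R W B G

Derivation:
After move 1 (F): F=GGGG U=WWOO R=WRWR D=RRYY L=OYOY
After move 2 (R'): R=RRWW U=WBOB F=GWGO D=RGYG B=YBRB
After move 3 (R'): R=RWRW U=WROY F=GBGB D=RWYO B=GBGB
After move 4 (F): F=GGBB U=WRYY R=OWYW D=RRYO L=OROW
After move 5 (U'): U=RYWY F=ORBB R=GGYW B=OWGB L=GBOW
Query 1: D[3] = O
Query 2: D[1] = R
Query 3: U[2] = W
Query 4: L[1] = B
Query 5: L[0] = G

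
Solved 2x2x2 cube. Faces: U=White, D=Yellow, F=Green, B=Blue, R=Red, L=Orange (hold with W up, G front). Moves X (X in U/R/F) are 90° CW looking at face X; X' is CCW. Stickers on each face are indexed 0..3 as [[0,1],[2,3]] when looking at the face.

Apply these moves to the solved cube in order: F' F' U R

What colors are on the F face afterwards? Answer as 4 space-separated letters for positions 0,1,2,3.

After move 1 (F'): F=GGGG U=WWRR R=YRYR D=OOYY L=OWOW
After move 2 (F'): F=GGGG U=WWYY R=OROR D=WWYY L=OROR
After move 3 (U): U=YWYW F=ORGG R=BBOR B=ORBB L=GGOR
After move 4 (R): R=OBRB U=YRYG F=OWGY D=WBYO B=WRWB
Query: F face = OWGY

Answer: O W G Y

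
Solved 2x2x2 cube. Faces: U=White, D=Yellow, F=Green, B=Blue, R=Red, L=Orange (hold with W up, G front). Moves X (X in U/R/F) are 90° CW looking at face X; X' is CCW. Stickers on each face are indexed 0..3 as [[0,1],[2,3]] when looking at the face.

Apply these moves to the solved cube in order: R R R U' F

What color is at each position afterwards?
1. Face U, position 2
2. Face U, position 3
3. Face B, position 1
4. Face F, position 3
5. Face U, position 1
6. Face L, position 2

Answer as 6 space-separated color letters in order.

Answer: O B R O B O

Derivation:
After move 1 (R): R=RRRR U=WGWG F=GYGY D=YBYB B=WBWB
After move 2 (R): R=RRRR U=WYWY F=GBGB D=YWYW B=GBGB
After move 3 (R): R=RRRR U=WBWB F=GWGW D=YGYG B=YBYB
After move 4 (U'): U=BBWW F=OOGW R=GWRR B=RRYB L=YBOO
After move 5 (F): F=GOWO U=BBOB R=WWWR D=RGYG L=YYOG
Query 1: U[2] = O
Query 2: U[3] = B
Query 3: B[1] = R
Query 4: F[3] = O
Query 5: U[1] = B
Query 6: L[2] = O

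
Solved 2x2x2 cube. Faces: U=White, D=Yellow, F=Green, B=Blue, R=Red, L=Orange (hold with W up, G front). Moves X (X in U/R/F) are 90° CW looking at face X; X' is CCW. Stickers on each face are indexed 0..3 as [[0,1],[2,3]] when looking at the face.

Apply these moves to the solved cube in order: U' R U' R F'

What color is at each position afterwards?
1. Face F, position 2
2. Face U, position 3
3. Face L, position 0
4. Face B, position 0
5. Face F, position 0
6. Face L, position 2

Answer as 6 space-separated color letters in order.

Answer: B G W W B O

Derivation:
After move 1 (U'): U=WWWW F=OOGG R=GGRR B=RRBB L=BBOO
After move 2 (R): R=RGRG U=WOWG F=OYGY D=YBYR B=WRWB
After move 3 (U'): U=OGWW F=BBGY R=OYRG B=RGWB L=WROO
After move 4 (R): R=ROGY U=OBWY F=BBGR D=YWYR B=WGGB
After move 5 (F'): F=BRBG U=OBRG R=WOYY D=ROYR L=WYOW
Query 1: F[2] = B
Query 2: U[3] = G
Query 3: L[0] = W
Query 4: B[0] = W
Query 5: F[0] = B
Query 6: L[2] = O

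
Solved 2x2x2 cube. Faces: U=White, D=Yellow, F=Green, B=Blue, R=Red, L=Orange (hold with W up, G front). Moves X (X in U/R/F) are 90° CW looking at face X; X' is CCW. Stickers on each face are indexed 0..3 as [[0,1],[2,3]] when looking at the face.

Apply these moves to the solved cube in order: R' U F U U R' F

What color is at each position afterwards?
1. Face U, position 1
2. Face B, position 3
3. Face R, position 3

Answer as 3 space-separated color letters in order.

After move 1 (R'): R=RRRR U=WBWB F=GWGW D=YGYG B=YBYB
After move 2 (U): U=WWBB F=RRGW R=YBRR B=OOYB L=GWOO
After move 3 (F): F=GRWR U=WWOW R=BBBR D=RYYG L=GYOG
After move 4 (U): U=OWWW F=BBWR R=OOBR B=GYYB L=GROG
After move 5 (U): U=WOWW F=OOWR R=GYBR B=GRYB L=BBOG
After move 6 (R'): R=YRGB U=WYWG F=OOWW D=ROYR B=GRYB
After move 7 (F): F=WOWO U=WYGB R=WRGB D=GYYR L=BROO
Query 1: U[1] = Y
Query 2: B[3] = B
Query 3: R[3] = B

Answer: Y B B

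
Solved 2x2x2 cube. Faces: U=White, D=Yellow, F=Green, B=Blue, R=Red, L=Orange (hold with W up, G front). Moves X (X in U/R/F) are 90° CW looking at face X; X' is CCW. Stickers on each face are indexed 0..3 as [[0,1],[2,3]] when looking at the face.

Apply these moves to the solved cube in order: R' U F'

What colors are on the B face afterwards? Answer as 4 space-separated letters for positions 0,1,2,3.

After move 1 (R'): R=RRRR U=WBWB F=GWGW D=YGYG B=YBYB
After move 2 (U): U=WWBB F=RRGW R=YBRR B=OOYB L=GWOO
After move 3 (F'): F=RWRG U=WWYR R=GBYR D=WOYG L=GBOB
Query: B face = OOYB

Answer: O O Y B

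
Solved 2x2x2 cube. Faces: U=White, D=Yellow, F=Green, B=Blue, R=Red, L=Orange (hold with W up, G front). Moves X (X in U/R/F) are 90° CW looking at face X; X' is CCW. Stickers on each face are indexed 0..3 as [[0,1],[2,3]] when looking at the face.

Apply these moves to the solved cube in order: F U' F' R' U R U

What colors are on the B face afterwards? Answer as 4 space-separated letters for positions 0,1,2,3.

Answer: Y O W B

Derivation:
After move 1 (F): F=GGGG U=WWOO R=WRWR D=RRYY L=OYOY
After move 2 (U'): U=WOWO F=OYGG R=GGWR B=WRBB L=BBOY
After move 3 (F'): F=YGOG U=WOGW R=RGRR D=BYYY L=BOOW
After move 4 (R'): R=GRRR U=WBGW F=YOOW D=BGYG B=YRYB
After move 5 (U): U=GWWB F=GROW R=YRRR B=BOYB L=YOOW
After move 6 (R): R=RYRR U=GRWW F=GGOG D=BYYB B=BOWB
After move 7 (U): U=WGWR F=RYOG R=BORR B=YOWB L=GGOW
Query: B face = YOWB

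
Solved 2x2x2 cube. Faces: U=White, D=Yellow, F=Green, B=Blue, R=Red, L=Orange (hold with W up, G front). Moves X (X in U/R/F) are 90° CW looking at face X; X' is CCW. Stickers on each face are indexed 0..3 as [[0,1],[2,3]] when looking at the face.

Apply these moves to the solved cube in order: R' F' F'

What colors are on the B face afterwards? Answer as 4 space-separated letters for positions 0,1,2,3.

After move 1 (R'): R=RRRR U=WBWB F=GWGW D=YGYG B=YBYB
After move 2 (F'): F=WWGG U=WBRR R=GRYR D=OOYG L=OBOW
After move 3 (F'): F=WGWG U=WBGY R=OROR D=BWYG L=OROR
Query: B face = YBYB

Answer: Y B Y B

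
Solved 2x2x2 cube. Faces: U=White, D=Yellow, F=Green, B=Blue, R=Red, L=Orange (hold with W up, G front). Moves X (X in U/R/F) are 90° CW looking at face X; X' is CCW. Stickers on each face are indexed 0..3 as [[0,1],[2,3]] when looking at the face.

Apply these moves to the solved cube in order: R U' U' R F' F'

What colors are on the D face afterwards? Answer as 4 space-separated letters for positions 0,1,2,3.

After move 1 (R): R=RRRR U=WGWG F=GYGY D=YBYB B=WBWB
After move 2 (U'): U=GGWW F=OOGY R=GYRR B=RRWB L=WBOO
After move 3 (U'): U=GWGW F=WBGY R=OORR B=GYWB L=RROO
After move 4 (R): R=RORO U=GBGY F=WBGB D=YWYG B=WYWB
After move 5 (F'): F=BBWG U=GBRR R=WOYO D=ROYG L=RYOG
After move 6 (F'): F=BGBW U=GBWY R=OORO D=YGYG L=RROR
Query: D face = YGYG

Answer: Y G Y G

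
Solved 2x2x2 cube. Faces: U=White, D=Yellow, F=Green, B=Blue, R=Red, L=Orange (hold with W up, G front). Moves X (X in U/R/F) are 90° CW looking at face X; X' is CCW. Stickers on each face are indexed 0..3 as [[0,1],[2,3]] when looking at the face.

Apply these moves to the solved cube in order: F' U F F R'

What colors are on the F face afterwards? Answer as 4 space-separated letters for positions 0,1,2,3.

Answer: G W R O

Derivation:
After move 1 (F'): F=GGGG U=WWRR R=YRYR D=OOYY L=OWOW
After move 2 (U): U=RWRW F=YRGG R=BBYR B=OWBB L=GGOW
After move 3 (F): F=GYGR U=RWWG R=RBWR D=YBYY L=GOOO
After move 4 (F): F=GGRY U=RWOO R=WBGR D=WRYY L=GYOB
After move 5 (R'): R=BRWG U=RBOO F=GWRO D=WGYY B=YWRB
Query: F face = GWRO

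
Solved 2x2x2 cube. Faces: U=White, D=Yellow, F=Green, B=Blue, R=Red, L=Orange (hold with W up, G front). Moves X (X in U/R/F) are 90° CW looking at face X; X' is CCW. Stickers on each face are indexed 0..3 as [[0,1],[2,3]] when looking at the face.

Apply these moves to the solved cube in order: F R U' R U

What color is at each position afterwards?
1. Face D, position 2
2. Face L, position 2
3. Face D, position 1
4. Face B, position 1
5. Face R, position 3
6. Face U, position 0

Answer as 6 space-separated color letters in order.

After move 1 (F): F=GGGG U=WWOO R=WRWR D=RRYY L=OYOY
After move 2 (R): R=WWRR U=WGOG F=GRGY D=RBYB B=OBWB
After move 3 (U'): U=GGWO F=OYGY R=GRRR B=WWWB L=OBOY
After move 4 (R): R=RGRR U=GYWY F=OBGB D=RWYW B=OWGB
After move 5 (U): U=WGYY F=RGGB R=OWRR B=OBGB L=OBOY
Query 1: D[2] = Y
Query 2: L[2] = O
Query 3: D[1] = W
Query 4: B[1] = B
Query 5: R[3] = R
Query 6: U[0] = W

Answer: Y O W B R W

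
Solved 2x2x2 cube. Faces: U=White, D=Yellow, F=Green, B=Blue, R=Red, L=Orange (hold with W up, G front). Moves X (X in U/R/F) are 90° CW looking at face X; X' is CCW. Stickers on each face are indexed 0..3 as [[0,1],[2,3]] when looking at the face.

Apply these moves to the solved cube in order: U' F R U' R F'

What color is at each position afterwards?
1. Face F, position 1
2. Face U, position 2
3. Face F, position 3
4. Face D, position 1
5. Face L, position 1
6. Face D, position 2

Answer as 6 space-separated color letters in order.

Answer: R R G Y Y Y

Derivation:
After move 1 (U'): U=WWWW F=OOGG R=GGRR B=RRBB L=BBOO
After move 2 (F): F=GOGO U=WWOB R=WGWR D=RGYY L=BYOY
After move 3 (R): R=WWRG U=WOOO F=GGGY D=RBYR B=BRWB
After move 4 (U'): U=OOWO F=BYGY R=GGRG B=WWWB L=BROY
After move 5 (R): R=RGGG U=OYWY F=BBGR D=RWYW B=OWOB
After move 6 (F'): F=BRBG U=OYRG R=WGRG D=RYYW L=BYOW
Query 1: F[1] = R
Query 2: U[2] = R
Query 3: F[3] = G
Query 4: D[1] = Y
Query 5: L[1] = Y
Query 6: D[2] = Y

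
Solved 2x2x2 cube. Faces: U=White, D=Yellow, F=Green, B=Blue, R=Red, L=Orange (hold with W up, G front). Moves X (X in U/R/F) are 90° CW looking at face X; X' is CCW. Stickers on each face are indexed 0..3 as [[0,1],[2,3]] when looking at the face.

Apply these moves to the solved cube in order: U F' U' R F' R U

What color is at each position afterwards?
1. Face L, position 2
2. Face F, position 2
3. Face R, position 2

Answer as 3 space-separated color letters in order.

After move 1 (U): U=WWWW F=RRGG R=BBRR B=OOBB L=GGOO
After move 2 (F'): F=RGRG U=WWBR R=YBYR D=GOYY L=GWOW
After move 3 (U'): U=WRWB F=GWRG R=RGYR B=YBBB L=OOOW
After move 4 (R): R=YRRG U=WWWG F=GORY D=GBYY B=BBRB
After move 5 (F'): F=OYGR U=WWYR R=BRGG D=OWYY L=OGOW
After move 6 (R): R=GBGR U=WYYR F=OWGY D=ORYB B=RBWB
After move 7 (U): U=YWRY F=GBGY R=RBGR B=OGWB L=OWOW
Query 1: L[2] = O
Query 2: F[2] = G
Query 3: R[2] = G

Answer: O G G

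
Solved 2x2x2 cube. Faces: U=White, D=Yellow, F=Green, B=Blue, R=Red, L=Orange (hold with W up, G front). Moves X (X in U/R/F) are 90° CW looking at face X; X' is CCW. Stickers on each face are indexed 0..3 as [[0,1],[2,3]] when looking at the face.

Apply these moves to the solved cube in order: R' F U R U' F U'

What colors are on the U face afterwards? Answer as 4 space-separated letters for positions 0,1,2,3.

Answer: W Y R G

Derivation:
After move 1 (R'): R=RRRR U=WBWB F=GWGW D=YGYG B=YBYB
After move 2 (F): F=GGWW U=WBOO R=WRBR D=RRYG L=OYOG
After move 3 (U): U=OWOB F=WRWW R=YBBR B=OYYB L=GGOG
After move 4 (R): R=BYRB U=OROW F=WRWG D=RYYO B=BYWB
After move 5 (U'): U=RWOO F=GGWG R=WRRB B=BYWB L=BYOG
After move 6 (F): F=WGGG U=RWGY R=OROB D=RWYO L=BROY
After move 7 (U'): U=WYRG F=BRGG R=WGOB B=ORWB L=BYOY
Query: U face = WYRG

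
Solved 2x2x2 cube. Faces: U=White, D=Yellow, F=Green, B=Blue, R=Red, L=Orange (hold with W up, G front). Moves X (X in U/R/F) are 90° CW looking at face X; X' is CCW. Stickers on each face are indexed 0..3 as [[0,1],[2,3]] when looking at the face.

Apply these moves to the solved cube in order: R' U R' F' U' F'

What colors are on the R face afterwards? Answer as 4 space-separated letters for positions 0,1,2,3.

Answer: O B W R

Derivation:
After move 1 (R'): R=RRRR U=WBWB F=GWGW D=YGYG B=YBYB
After move 2 (U): U=WWBB F=RRGW R=YBRR B=OOYB L=GWOO
After move 3 (R'): R=BRYR U=WYBO F=RWGB D=YRYW B=GOGB
After move 4 (F'): F=WBRG U=WYBY R=RRYR D=WOYW L=GOOB
After move 5 (U'): U=YYWB F=GORG R=WBYR B=RRGB L=GOOB
After move 6 (F'): F=OGGR U=YYWY R=OBWR D=OBYW L=GBOW
Query: R face = OBWR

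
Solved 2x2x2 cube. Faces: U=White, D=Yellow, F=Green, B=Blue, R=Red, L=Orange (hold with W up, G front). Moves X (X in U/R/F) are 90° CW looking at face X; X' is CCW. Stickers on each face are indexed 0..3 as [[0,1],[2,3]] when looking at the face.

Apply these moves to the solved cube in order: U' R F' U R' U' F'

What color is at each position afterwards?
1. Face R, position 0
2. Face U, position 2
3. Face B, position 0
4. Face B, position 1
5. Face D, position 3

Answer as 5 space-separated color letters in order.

After move 1 (U'): U=WWWW F=OOGG R=GGRR B=RRBB L=BBOO
After move 2 (R): R=RGRG U=WOWG F=OYGY D=YBYR B=WRWB
After move 3 (F'): F=YYOG U=WORR R=BGYG D=BOYR L=BGOW
After move 4 (U): U=RWRO F=BGOG R=WRYG B=BGWB L=YYOW
After move 5 (R'): R=RGWY U=RWRB F=BWOO D=BGYG B=RGOB
After move 6 (U'): U=WBRR F=YYOO R=BWWY B=RGOB L=RGOW
After move 7 (F'): F=YOYO U=WBBW R=GWBY D=GWYG L=RROR
Query 1: R[0] = G
Query 2: U[2] = B
Query 3: B[0] = R
Query 4: B[1] = G
Query 5: D[3] = G

Answer: G B R G G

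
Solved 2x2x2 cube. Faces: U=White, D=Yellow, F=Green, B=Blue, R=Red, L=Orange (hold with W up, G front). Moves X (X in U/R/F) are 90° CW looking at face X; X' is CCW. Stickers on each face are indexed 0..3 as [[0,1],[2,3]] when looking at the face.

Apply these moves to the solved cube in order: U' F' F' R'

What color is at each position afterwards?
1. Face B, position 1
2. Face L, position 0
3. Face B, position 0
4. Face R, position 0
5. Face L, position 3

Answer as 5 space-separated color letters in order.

Answer: R B Y G G

Derivation:
After move 1 (U'): U=WWWW F=OOGG R=GGRR B=RRBB L=BBOO
After move 2 (F'): F=OGOG U=WWGR R=YGYR D=BOYY L=BWOW
After move 3 (F'): F=GGOO U=WWYY R=OGBR D=WWYY L=BROG
After move 4 (R'): R=GROB U=WBYR F=GWOY D=WGYO B=YRWB
Query 1: B[1] = R
Query 2: L[0] = B
Query 3: B[0] = Y
Query 4: R[0] = G
Query 5: L[3] = G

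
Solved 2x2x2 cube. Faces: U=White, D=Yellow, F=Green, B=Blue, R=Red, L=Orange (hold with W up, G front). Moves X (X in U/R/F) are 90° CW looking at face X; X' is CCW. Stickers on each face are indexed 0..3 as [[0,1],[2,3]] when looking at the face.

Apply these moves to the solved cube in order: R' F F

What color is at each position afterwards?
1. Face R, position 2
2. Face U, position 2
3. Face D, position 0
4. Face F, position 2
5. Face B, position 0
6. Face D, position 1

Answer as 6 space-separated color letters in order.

Answer: O G B W Y W

Derivation:
After move 1 (R'): R=RRRR U=WBWB F=GWGW D=YGYG B=YBYB
After move 2 (F): F=GGWW U=WBOO R=WRBR D=RRYG L=OYOG
After move 3 (F): F=WGWG U=WBGY R=OROR D=BWYG L=OROR
Query 1: R[2] = O
Query 2: U[2] = G
Query 3: D[0] = B
Query 4: F[2] = W
Query 5: B[0] = Y
Query 6: D[1] = W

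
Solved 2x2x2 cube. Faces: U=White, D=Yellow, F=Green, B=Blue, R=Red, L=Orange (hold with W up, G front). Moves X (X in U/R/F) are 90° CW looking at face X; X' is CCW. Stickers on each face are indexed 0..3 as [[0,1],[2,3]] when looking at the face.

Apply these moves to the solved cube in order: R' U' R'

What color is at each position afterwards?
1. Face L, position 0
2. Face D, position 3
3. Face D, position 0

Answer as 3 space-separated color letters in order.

Answer: Y W Y

Derivation:
After move 1 (R'): R=RRRR U=WBWB F=GWGW D=YGYG B=YBYB
After move 2 (U'): U=BBWW F=OOGW R=GWRR B=RRYB L=YBOO
After move 3 (R'): R=WRGR U=BYWR F=OBGW D=YOYW B=GRGB
Query 1: L[0] = Y
Query 2: D[3] = W
Query 3: D[0] = Y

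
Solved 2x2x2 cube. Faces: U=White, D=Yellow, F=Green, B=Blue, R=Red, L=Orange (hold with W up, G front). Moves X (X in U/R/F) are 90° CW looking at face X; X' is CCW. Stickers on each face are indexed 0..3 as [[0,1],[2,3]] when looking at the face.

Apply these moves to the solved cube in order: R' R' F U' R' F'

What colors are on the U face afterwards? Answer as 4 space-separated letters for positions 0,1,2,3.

After move 1 (R'): R=RRRR U=WBWB F=GWGW D=YGYG B=YBYB
After move 2 (R'): R=RRRR U=WYWY F=GBGB D=YWYW B=GBGB
After move 3 (F): F=GGBB U=WYOO R=WRYR D=RRYW L=OYOW
After move 4 (U'): U=YOWO F=OYBB R=GGYR B=WRGB L=GBOW
After move 5 (R'): R=GRGY U=YGWW F=OOBO D=RYYB B=WRRB
After move 6 (F'): F=OOOB U=YGGG R=YRRY D=BWYB L=GWOW
Query: U face = YGGG

Answer: Y G G G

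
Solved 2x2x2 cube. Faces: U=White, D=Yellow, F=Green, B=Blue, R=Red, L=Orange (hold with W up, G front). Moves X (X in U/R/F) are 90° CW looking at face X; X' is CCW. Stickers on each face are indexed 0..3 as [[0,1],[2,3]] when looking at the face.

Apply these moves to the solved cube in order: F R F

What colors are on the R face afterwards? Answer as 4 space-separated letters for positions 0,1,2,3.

After move 1 (F): F=GGGG U=WWOO R=WRWR D=RRYY L=OYOY
After move 2 (R): R=WWRR U=WGOG F=GRGY D=RBYB B=OBWB
After move 3 (F): F=GGYR U=WGYY R=OWGR D=RWYB L=OROB
Query: R face = OWGR

Answer: O W G R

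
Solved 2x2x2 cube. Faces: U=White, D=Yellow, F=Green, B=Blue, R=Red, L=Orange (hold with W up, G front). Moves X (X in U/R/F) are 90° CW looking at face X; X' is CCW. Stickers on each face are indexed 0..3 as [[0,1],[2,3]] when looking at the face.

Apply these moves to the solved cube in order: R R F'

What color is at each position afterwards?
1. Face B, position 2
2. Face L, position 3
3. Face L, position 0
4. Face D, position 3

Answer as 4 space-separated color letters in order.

Answer: G W O W

Derivation:
After move 1 (R): R=RRRR U=WGWG F=GYGY D=YBYB B=WBWB
After move 2 (R): R=RRRR U=WYWY F=GBGB D=YWYW B=GBGB
After move 3 (F'): F=BBGG U=WYRR R=WRYR D=OOYW L=OYOW
Query 1: B[2] = G
Query 2: L[3] = W
Query 3: L[0] = O
Query 4: D[3] = W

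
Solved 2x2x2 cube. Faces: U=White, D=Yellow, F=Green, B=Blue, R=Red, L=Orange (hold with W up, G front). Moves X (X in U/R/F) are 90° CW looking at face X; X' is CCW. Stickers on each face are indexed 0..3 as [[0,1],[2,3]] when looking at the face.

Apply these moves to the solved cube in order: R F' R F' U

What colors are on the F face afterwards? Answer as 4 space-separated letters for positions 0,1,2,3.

Answer: W B Y G

Derivation:
After move 1 (R): R=RRRR U=WGWG F=GYGY D=YBYB B=WBWB
After move 2 (F'): F=YYGG U=WGRR R=BRYR D=OOYB L=OGOW
After move 3 (R): R=YBRR U=WYRG F=YOGB D=OWYW B=RBGB
After move 4 (F'): F=OBYG U=WYYR R=WBOR D=GWYW L=OGOR
After move 5 (U): U=YWRY F=WBYG R=RBOR B=OGGB L=OBOR
Query: F face = WBYG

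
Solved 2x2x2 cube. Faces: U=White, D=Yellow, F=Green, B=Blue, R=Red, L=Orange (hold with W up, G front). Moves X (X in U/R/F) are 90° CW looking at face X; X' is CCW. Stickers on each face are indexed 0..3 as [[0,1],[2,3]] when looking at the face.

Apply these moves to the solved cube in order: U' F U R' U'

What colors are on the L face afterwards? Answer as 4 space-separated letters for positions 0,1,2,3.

Answer: Y Y O Y

Derivation:
After move 1 (U'): U=WWWW F=OOGG R=GGRR B=RRBB L=BBOO
After move 2 (F): F=GOGO U=WWOB R=WGWR D=RGYY L=BYOY
After move 3 (U): U=OWBW F=WGGO R=RRWR B=BYBB L=GOOY
After move 4 (R'): R=RRRW U=OBBB F=WWGW D=RGYO B=YYGB
After move 5 (U'): U=BBOB F=GOGW R=WWRW B=RRGB L=YYOY
Query: L face = YYOY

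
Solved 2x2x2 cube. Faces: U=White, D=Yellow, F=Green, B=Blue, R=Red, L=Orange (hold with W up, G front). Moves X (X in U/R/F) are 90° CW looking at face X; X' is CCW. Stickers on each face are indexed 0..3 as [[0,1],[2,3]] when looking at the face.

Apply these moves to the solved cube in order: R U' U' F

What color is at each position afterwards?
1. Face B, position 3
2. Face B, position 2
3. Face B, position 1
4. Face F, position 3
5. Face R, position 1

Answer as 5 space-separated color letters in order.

Answer: B W Y B O

Derivation:
After move 1 (R): R=RRRR U=WGWG F=GYGY D=YBYB B=WBWB
After move 2 (U'): U=GGWW F=OOGY R=GYRR B=RRWB L=WBOO
After move 3 (U'): U=GWGW F=WBGY R=OORR B=GYWB L=RROO
After move 4 (F): F=GWYB U=GWOR R=GOWR D=ROYB L=RYOB
Query 1: B[3] = B
Query 2: B[2] = W
Query 3: B[1] = Y
Query 4: F[3] = B
Query 5: R[1] = O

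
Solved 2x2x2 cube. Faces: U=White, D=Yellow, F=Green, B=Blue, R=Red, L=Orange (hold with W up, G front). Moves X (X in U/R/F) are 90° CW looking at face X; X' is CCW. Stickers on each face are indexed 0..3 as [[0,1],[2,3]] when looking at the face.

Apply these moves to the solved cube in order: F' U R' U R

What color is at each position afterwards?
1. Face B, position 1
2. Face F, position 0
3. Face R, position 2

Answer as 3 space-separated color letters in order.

Answer: G B Y

Derivation:
After move 1 (F'): F=GGGG U=WWRR R=YRYR D=OOYY L=OWOW
After move 2 (U): U=RWRW F=YRGG R=BBYR B=OWBB L=GGOW
After move 3 (R'): R=BRBY U=RBRO F=YWGW D=ORYG B=YWOB
After move 4 (U): U=RROB F=BRGW R=YWBY B=GGOB L=YWOW
After move 5 (R): R=BYYW U=RROW F=BRGG D=OOYG B=BGRB
Query 1: B[1] = G
Query 2: F[0] = B
Query 3: R[2] = Y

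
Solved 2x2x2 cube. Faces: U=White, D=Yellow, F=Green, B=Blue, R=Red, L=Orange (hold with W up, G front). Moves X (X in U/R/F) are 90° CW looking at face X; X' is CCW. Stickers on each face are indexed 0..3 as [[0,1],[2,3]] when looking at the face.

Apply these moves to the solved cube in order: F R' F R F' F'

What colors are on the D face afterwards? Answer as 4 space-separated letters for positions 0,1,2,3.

Answer: W Y Y Y

Derivation:
After move 1 (F): F=GGGG U=WWOO R=WRWR D=RRYY L=OYOY
After move 2 (R'): R=RRWW U=WBOB F=GWGO D=RGYG B=YBRB
After move 3 (F): F=GGOW U=WBYY R=ORBW D=WRYG L=OROG
After move 4 (R): R=BOWR U=WGYW F=GROG D=WRYY B=YBBB
After move 5 (F'): F=RGGO U=WGBW R=ROWR D=RGYY L=OWOY
After move 6 (F'): F=GORG U=WGRW R=GORR D=WYYY L=OWOB
Query: D face = WYYY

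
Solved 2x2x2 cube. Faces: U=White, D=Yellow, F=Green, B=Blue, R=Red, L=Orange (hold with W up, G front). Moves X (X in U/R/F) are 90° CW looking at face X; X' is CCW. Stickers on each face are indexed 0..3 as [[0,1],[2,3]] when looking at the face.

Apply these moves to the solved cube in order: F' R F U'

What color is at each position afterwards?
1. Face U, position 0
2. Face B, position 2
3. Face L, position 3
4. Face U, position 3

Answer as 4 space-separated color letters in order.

Answer: G W B W

Derivation:
After move 1 (F'): F=GGGG U=WWRR R=YRYR D=OOYY L=OWOW
After move 2 (R): R=YYRR U=WGRG F=GOGY D=OBYB B=RBWB
After move 3 (F): F=GGYO U=WGWW R=RYGR D=RYYB L=OOOB
After move 4 (U'): U=GWWW F=OOYO R=GGGR B=RYWB L=RBOB
Query 1: U[0] = G
Query 2: B[2] = W
Query 3: L[3] = B
Query 4: U[3] = W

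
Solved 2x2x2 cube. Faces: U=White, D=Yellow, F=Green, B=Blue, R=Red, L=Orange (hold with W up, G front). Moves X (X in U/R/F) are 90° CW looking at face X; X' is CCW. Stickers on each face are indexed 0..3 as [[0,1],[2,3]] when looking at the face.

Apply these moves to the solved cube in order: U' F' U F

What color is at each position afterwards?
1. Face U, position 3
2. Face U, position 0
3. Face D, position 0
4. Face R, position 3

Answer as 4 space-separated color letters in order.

Answer: G G Y R

Derivation:
After move 1 (U'): U=WWWW F=OOGG R=GGRR B=RRBB L=BBOO
After move 2 (F'): F=OGOG U=WWGR R=YGYR D=BOYY L=BWOW
After move 3 (U): U=GWRW F=YGOG R=RRYR B=BWBB L=OGOW
After move 4 (F): F=OYGG U=GWWG R=RRWR D=YRYY L=OBOO
Query 1: U[3] = G
Query 2: U[0] = G
Query 3: D[0] = Y
Query 4: R[3] = R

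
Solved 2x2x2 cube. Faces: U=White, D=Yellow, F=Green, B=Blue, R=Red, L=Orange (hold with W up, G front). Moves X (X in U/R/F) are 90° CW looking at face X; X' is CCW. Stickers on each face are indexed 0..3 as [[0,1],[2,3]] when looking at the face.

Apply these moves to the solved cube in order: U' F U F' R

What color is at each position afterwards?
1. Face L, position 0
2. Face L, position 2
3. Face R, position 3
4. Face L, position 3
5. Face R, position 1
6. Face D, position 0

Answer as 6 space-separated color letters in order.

After move 1 (U'): U=WWWW F=OOGG R=GGRR B=RRBB L=BBOO
After move 2 (F): F=GOGO U=WWOB R=WGWR D=RGYY L=BYOY
After move 3 (U): U=OWBW F=WGGO R=RRWR B=BYBB L=GOOY
After move 4 (F'): F=GOWG U=OWRW R=GRRR D=OYYY L=GWOB
After move 5 (R): R=RGRR U=OORG F=GYWY D=OBYB B=WYWB
Query 1: L[0] = G
Query 2: L[2] = O
Query 3: R[3] = R
Query 4: L[3] = B
Query 5: R[1] = G
Query 6: D[0] = O

Answer: G O R B G O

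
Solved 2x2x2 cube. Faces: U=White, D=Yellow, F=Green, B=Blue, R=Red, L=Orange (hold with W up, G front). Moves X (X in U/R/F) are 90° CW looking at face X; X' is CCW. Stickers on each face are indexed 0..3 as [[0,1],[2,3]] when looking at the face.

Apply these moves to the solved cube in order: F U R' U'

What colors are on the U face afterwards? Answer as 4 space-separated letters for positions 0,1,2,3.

Answer: B O O O

Derivation:
After move 1 (F): F=GGGG U=WWOO R=WRWR D=RRYY L=OYOY
After move 2 (U): U=OWOW F=WRGG R=BBWR B=OYBB L=GGOY
After move 3 (R'): R=BRBW U=OBOO F=WWGW D=RRYG B=YYRB
After move 4 (U'): U=BOOO F=GGGW R=WWBW B=BRRB L=YYOY
Query: U face = BOOO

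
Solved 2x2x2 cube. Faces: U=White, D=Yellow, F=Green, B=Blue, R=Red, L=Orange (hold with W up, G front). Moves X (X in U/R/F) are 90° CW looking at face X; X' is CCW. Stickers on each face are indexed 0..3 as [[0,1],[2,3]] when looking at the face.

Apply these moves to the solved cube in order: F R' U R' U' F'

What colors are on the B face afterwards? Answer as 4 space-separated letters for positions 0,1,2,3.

Answer: B W G B

Derivation:
After move 1 (F): F=GGGG U=WWOO R=WRWR D=RRYY L=OYOY
After move 2 (R'): R=RRWW U=WBOB F=GWGO D=RGYG B=YBRB
After move 3 (U): U=OWBB F=RRGO R=YBWW B=OYRB L=GWOY
After move 4 (R'): R=BWYW U=ORBO F=RWGB D=RRYO B=GYGB
After move 5 (U'): U=ROOB F=GWGB R=RWYW B=BWGB L=GYOY
After move 6 (F'): F=WBGG U=RORY R=RWRW D=YYYO L=GBOO
Query: B face = BWGB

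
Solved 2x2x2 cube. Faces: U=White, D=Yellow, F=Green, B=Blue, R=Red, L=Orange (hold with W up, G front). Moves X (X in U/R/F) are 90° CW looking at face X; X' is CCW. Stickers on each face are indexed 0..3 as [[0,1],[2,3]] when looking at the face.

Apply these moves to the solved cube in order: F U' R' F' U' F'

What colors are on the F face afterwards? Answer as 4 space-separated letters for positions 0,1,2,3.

Answer: W G B O

Derivation:
After move 1 (F): F=GGGG U=WWOO R=WRWR D=RRYY L=OYOY
After move 2 (U'): U=WOWO F=OYGG R=GGWR B=WRBB L=BBOY
After move 3 (R'): R=GRGW U=WBWW F=OOGO D=RYYG B=YRRB
After move 4 (F'): F=OOOG U=WBGG R=YRRW D=BYYG L=BWOW
After move 5 (U'): U=BGWG F=BWOG R=OORW B=YRRB L=YROW
After move 6 (F'): F=WGBO U=BGOR R=YOBW D=RWYG L=YGOW
Query: F face = WGBO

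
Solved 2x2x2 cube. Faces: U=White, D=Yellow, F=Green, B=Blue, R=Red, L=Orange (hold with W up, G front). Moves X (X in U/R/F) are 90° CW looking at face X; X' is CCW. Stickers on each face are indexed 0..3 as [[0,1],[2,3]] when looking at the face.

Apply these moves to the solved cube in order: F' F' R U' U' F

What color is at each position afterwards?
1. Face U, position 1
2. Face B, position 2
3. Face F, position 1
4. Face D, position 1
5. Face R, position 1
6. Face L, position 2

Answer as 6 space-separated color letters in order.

After move 1 (F'): F=GGGG U=WWRR R=YRYR D=OOYY L=OWOW
After move 2 (F'): F=GGGG U=WWYY R=OROR D=WWYY L=OROR
After move 3 (R): R=OORR U=WGYG F=GWGY D=WBYB B=YBWB
After move 4 (U'): U=GGWY F=ORGY R=GWRR B=OOWB L=YBOR
After move 5 (U'): U=GYGW F=YBGY R=ORRR B=GWWB L=OOOR
After move 6 (F): F=GYYB U=GYRO R=GRWR D=ROYB L=OWOB
Query 1: U[1] = Y
Query 2: B[2] = W
Query 3: F[1] = Y
Query 4: D[1] = O
Query 5: R[1] = R
Query 6: L[2] = O

Answer: Y W Y O R O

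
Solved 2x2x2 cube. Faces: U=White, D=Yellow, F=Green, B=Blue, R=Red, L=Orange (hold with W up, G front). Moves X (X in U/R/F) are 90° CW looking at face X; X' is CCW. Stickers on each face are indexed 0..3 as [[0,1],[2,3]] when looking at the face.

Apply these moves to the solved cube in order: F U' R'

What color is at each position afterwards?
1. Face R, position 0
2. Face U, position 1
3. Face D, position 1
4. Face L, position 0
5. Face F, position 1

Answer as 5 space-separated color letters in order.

Answer: G B Y B O

Derivation:
After move 1 (F): F=GGGG U=WWOO R=WRWR D=RRYY L=OYOY
After move 2 (U'): U=WOWO F=OYGG R=GGWR B=WRBB L=BBOY
After move 3 (R'): R=GRGW U=WBWW F=OOGO D=RYYG B=YRRB
Query 1: R[0] = G
Query 2: U[1] = B
Query 3: D[1] = Y
Query 4: L[0] = B
Query 5: F[1] = O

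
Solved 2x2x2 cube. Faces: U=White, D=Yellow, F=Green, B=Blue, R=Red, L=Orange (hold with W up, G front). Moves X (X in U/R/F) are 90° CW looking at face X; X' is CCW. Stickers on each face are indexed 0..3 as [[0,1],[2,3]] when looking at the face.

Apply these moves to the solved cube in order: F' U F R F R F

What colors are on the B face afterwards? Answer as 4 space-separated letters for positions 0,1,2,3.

After move 1 (F'): F=GGGG U=WWRR R=YRYR D=OOYY L=OWOW
After move 2 (U): U=RWRW F=YRGG R=BBYR B=OWBB L=GGOW
After move 3 (F): F=GYGR U=RWWG R=RBWR D=YBYY L=GOOO
After move 4 (R): R=WRRB U=RYWR F=GBGY D=YBYO B=GWWB
After move 5 (F): F=GGYB U=RYOO R=WRRB D=RWYO L=GYOB
After move 6 (R): R=RWBR U=RGOB F=GWYO D=RWYG B=OWYB
After move 7 (F): F=YGOW U=RGBY R=OWBR D=BRYG L=GROW
Query: B face = OWYB

Answer: O W Y B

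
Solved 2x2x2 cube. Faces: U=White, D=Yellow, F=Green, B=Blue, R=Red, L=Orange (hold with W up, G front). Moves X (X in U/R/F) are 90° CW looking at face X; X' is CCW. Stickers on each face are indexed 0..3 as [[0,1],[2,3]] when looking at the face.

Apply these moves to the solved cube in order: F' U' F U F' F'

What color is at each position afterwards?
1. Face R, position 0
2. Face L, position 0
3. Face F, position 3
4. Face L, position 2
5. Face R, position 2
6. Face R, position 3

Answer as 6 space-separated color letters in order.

Answer: O G W O O R

Derivation:
After move 1 (F'): F=GGGG U=WWRR R=YRYR D=OOYY L=OWOW
After move 2 (U'): U=WRWR F=OWGG R=GGYR B=YRBB L=BBOW
After move 3 (F): F=GOGW U=WRWB R=WGRR D=YGYY L=BOOO
After move 4 (U): U=WWBR F=WGGW R=YRRR B=BOBB L=GOOO
After move 5 (F'): F=GWWG U=WWYR R=GRYR D=OOYY L=GROB
After move 6 (F'): F=WGGW U=WWGY R=OROR D=RBYY L=GROY
Query 1: R[0] = O
Query 2: L[0] = G
Query 3: F[3] = W
Query 4: L[2] = O
Query 5: R[2] = O
Query 6: R[3] = R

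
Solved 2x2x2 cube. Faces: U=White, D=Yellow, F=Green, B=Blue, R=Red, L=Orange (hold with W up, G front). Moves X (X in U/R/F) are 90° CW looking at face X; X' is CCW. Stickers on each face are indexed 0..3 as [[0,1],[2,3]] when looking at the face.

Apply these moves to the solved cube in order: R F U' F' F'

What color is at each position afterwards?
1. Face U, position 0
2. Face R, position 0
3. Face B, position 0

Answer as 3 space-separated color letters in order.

After move 1 (R): R=RRRR U=WGWG F=GYGY D=YBYB B=WBWB
After move 2 (F): F=GGYY U=WGOO R=WRGR D=RRYB L=OYOB
After move 3 (U'): U=GOWO F=OYYY R=GGGR B=WRWB L=WBOB
After move 4 (F'): F=YYOY U=GOGG R=RGRR D=BBYB L=WOOW
After move 5 (F'): F=YYYO U=GORR R=BGBR D=OWYB L=WGOG
Query 1: U[0] = G
Query 2: R[0] = B
Query 3: B[0] = W

Answer: G B W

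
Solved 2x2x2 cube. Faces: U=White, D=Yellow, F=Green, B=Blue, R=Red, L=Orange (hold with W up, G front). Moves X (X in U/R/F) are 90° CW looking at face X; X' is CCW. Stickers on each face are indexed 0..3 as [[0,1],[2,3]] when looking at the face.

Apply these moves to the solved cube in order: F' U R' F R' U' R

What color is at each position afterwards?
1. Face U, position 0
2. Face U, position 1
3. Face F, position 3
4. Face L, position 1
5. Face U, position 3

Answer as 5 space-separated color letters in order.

After move 1 (F'): F=GGGG U=WWRR R=YRYR D=OOYY L=OWOW
After move 2 (U): U=RWRW F=YRGG R=BBYR B=OWBB L=GGOW
After move 3 (R'): R=BRBY U=RBRO F=YWGW D=ORYG B=YWOB
After move 4 (F): F=GYWW U=RBWG R=RROY D=BBYG L=GOOR
After move 5 (R'): R=RYRO U=ROWY F=GBWG D=BYYW B=GWBB
After move 6 (U'): U=OYRW F=GOWG R=GBRO B=RYBB L=GWOR
After move 7 (R): R=RGOB U=OORG F=GYWW D=BBYR B=WYYB
Query 1: U[0] = O
Query 2: U[1] = O
Query 3: F[3] = W
Query 4: L[1] = W
Query 5: U[3] = G

Answer: O O W W G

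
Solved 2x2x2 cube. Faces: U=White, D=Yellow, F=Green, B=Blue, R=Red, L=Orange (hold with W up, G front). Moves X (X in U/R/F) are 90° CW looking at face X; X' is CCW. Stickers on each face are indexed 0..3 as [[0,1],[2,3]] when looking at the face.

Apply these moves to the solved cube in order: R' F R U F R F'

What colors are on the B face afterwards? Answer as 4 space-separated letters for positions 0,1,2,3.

After move 1 (R'): R=RRRR U=WBWB F=GWGW D=YGYG B=YBYB
After move 2 (F): F=GGWW U=WBOO R=WRBR D=RRYG L=OYOG
After move 3 (R): R=BWRR U=WGOW F=GRWG D=RYYY B=OBBB
After move 4 (U): U=OWWG F=BWWG R=OBRR B=OYBB L=GROG
After move 5 (F): F=WBGW U=OWGR R=WBGR D=ROYY L=GROY
After move 6 (R): R=GWRB U=OBGW F=WOGY D=RBYO B=RYWB
After move 7 (F'): F=OYWG U=OBGR R=BWRB D=RYYO L=GWOG
Query: B face = RYWB

Answer: R Y W B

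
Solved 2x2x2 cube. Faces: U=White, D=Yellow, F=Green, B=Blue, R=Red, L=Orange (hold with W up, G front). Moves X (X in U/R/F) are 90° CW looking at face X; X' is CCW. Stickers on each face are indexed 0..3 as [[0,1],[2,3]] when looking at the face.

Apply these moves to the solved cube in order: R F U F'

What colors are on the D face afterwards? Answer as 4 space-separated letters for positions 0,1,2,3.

Answer: G B Y B

Derivation:
After move 1 (R): R=RRRR U=WGWG F=GYGY D=YBYB B=WBWB
After move 2 (F): F=GGYY U=WGOO R=WRGR D=RRYB L=OYOB
After move 3 (U): U=OWOG F=WRYY R=WBGR B=OYWB L=GGOB
After move 4 (F'): F=RYWY U=OWWG R=RBRR D=GBYB L=GGOO
Query: D face = GBYB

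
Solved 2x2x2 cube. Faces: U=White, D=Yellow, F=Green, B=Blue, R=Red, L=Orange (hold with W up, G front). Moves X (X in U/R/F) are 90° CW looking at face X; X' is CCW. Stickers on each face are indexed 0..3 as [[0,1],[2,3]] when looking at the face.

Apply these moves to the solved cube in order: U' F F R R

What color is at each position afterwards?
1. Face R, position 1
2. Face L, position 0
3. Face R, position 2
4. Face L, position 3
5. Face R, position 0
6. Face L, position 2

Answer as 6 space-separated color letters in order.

Answer: B B G G R O

Derivation:
After move 1 (U'): U=WWWW F=OOGG R=GGRR B=RRBB L=BBOO
After move 2 (F): F=GOGO U=WWOB R=WGWR D=RGYY L=BYOY
After move 3 (F): F=GGOO U=WWYY R=OGBR D=WWYY L=BROG
After move 4 (R): R=BORG U=WGYO F=GWOY D=WBYR B=YRWB
After move 5 (R): R=RBGO U=WWYY F=GBOR D=WWYY B=ORGB
Query 1: R[1] = B
Query 2: L[0] = B
Query 3: R[2] = G
Query 4: L[3] = G
Query 5: R[0] = R
Query 6: L[2] = O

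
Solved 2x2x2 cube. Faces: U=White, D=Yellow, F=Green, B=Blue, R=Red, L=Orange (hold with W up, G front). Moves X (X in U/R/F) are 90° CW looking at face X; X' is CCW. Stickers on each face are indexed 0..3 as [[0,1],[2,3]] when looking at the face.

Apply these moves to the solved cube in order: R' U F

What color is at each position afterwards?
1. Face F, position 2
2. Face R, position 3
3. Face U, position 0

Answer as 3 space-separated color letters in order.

Answer: W R W

Derivation:
After move 1 (R'): R=RRRR U=WBWB F=GWGW D=YGYG B=YBYB
After move 2 (U): U=WWBB F=RRGW R=YBRR B=OOYB L=GWOO
After move 3 (F): F=GRWR U=WWOW R=BBBR D=RYYG L=GYOG
Query 1: F[2] = W
Query 2: R[3] = R
Query 3: U[0] = W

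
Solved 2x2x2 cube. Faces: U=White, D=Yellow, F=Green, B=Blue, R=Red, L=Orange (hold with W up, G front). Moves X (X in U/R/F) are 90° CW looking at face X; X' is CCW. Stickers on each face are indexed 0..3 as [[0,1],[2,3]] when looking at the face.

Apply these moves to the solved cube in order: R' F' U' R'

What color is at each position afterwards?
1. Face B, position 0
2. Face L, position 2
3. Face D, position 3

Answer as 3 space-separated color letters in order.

Answer: G O G

Derivation:
After move 1 (R'): R=RRRR U=WBWB F=GWGW D=YGYG B=YBYB
After move 2 (F'): F=WWGG U=WBRR R=GRYR D=OOYG L=OBOW
After move 3 (U'): U=BRWR F=OBGG R=WWYR B=GRYB L=YBOW
After move 4 (R'): R=WRWY U=BYWG F=ORGR D=OBYG B=GROB
Query 1: B[0] = G
Query 2: L[2] = O
Query 3: D[3] = G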